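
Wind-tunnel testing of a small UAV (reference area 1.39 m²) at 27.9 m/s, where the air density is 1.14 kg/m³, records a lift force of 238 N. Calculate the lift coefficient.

From L = ½ρv²S·CL, rearranging gives CL = 2L/(ρv²S).
CL = 2 × 238 / (1.14 × 27.9² × 1.39) = 0.386

CL = 0.386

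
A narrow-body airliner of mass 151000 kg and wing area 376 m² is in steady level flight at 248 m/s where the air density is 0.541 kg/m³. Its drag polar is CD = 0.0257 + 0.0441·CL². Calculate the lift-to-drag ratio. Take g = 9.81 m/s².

L/D = 8.41

In steady level flight, lift balances weight: W = mg = 151000 × 9.81 = 1.4813×10^6 N.
Dynamic pressure q = 0.5 × 0.541 × 248² = 16640 Pa.
CL = 2W/(ρv²S) = 2×1.4813×10^6/(0.541×248²×376) = 0.2368.
CD = 0.0257 + 0.0441 × 0.2368² = 0.02817.
L/D = CL/CD = 0.2368 / 0.02817 = 8.41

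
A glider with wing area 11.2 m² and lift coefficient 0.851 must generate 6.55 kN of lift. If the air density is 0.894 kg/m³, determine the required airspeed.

v = 39.2 m/s

L = ½ρv²S·CL ⇒ v = √(2L/(ρ·S·CL))
v = √(2 × 6550 / (0.894 × 11.2 × 0.851)) = √1537 = 39.2 m/s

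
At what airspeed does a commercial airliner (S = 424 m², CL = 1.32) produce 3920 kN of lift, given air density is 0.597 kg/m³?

L = ½ρv²S·CL ⇒ v = √(2L/(ρ·S·CL))
v = √(2 × 3.92×10^6 / (0.597 × 424 × 1.32)) = √23460 = 153 m/s

v = 153 m/s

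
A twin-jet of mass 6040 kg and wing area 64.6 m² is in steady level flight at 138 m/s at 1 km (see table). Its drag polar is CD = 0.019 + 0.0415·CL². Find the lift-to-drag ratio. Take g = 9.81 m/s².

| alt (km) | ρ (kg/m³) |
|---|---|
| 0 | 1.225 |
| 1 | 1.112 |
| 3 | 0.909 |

L/D = 4.49

At 1 km, from the table: ρ = 1.112 kg/m³.
Level flight ⇒ L = W = m·g = 6040 × 9.81 = 59252 N.
q = ½ρv² = ½ × 1.112 × 138² = 10590 Pa.
CL = W/(q·S) = 59252 / (10590 × 64.6) = 0.08662.
CD = 0.019 + 0.0415 × 0.08662² = 0.01931.
L/D = CL/CD = 0.08662 / 0.01931 = 4.49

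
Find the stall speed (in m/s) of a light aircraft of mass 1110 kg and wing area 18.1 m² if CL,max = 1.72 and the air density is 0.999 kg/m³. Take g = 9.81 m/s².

V_stall = 26.5 m/s

Weight W = mg = 1110 × 9.81 = 10890 N.
V_stall = √(2W/(ρ·S·CL,max)) = √(2 × 10890 / (0.999 × 18.1 × 1.72))
V_stall = √700.2 = 26.5 m/s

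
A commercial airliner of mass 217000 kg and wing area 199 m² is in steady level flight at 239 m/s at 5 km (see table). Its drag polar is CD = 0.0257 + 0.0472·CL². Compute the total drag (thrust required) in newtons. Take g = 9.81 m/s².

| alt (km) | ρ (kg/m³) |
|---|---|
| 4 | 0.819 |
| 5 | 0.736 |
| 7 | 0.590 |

At 5 km, from the table: ρ = 0.736 kg/m³.
Level flight ⇒ L = W = m·g = 217000 × 9.81 = 2.1288×10^6 N.
q = ½ρv² = ½ × 0.736 × 239² = 21020 Pa.
Required CL = L/(qS) = 2.1288×10^6/(21020·199) = 0.5089.
CD = 0.0257 + 0.0472 × 0.5089² = 0.03792.
D = q·S·CD = 21020 × 199 × 0.03792 = 1.586×10^5 N

D = 1.59×10^5 N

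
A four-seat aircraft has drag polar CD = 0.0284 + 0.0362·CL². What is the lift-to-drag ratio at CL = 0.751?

L/D = 15.4

CD = 0.0284 + 0.0362 × 0.751² = 0.04882
L/D = CL/CD = 0.751 / 0.04882 = 15.4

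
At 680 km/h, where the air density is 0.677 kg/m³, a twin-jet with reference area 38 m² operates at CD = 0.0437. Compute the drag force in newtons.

D = 20100 N

Convert speed: v = 680 km/h ÷ 3.6 = 188.9 m/s.
Dynamic pressure q = ½ρv² = ½ × 0.677 × 188.9² = 12080 Pa.
D = q·S·CD = 12080 × 38 × 0.0437 = 20100 N ≈ 20.1 kN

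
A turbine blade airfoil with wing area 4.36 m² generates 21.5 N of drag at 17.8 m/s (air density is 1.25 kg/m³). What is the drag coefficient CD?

CD = 0.0249

From D = ½ρv²S·CD, rearranging gives CD = 2D/(ρv²S).
CD = 2 × 21.5 / (1.25 × 17.8² × 4.36) = 0.0249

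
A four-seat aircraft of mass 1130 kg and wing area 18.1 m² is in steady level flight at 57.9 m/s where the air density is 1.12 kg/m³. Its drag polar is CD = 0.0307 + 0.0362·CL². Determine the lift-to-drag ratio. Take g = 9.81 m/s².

In steady level flight, lift balances weight: W = mg = 1130 × 9.81 = 11085 N.
Dynamic pressure q = 0.5 × 1.12 × 57.9² = 1877 Pa.
Required CL = L/(qS) = 11085/(1877·18.1) = 0.3262.
CD = 0.0307 + 0.0362 × 0.3262² = 0.03455.
L/D = CL/CD = 0.3262 / 0.03455 = 9.44

L/D = 9.44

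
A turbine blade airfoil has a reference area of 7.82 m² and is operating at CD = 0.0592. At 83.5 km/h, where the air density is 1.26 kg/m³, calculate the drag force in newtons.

D = 157 N

Convert speed: v = 83.5 km/h ÷ 3.6 = 23.19 m/s.
D = ½ρv²S·CD = ½ × 1.26 × 23.19² × 7.82 × 0.0592 = 157 N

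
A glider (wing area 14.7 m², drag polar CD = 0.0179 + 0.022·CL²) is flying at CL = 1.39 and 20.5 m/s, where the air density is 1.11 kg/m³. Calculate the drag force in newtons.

CD = 0.0179 + 0.022 × 1.39² = 0.06041
D = ½ρv²S·CD = ½ × 1.11 × 20.5² × 14.7 × 0.06041 = 207 N

D = 207 N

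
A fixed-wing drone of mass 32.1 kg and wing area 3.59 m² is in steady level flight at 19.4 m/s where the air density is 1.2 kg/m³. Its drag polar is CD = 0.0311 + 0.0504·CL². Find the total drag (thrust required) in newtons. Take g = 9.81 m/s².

Weight W = mg = 32.1 × 9.81 = 314.9 N; in level flight L = W.
q = ½ρv² = ½ × 1.2 × 19.4² = 225.8 Pa.
Required CL = L/(qS) = 314.9/(225.8·3.59) = 0.3884.
CD = 0.0311 + 0.0504 × 0.3884² = 0.0387.
D = q·S·CD = 225.8 × 3.59 × 0.0387 = 31.38 N

D = 31.4 N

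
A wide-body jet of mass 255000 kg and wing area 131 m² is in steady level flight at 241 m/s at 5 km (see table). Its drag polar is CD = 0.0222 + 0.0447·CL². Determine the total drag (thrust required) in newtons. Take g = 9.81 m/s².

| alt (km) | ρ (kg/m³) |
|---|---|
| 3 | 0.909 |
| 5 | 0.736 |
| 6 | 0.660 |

At 5 km, from the table: ρ = 0.736 kg/m³.
In steady level flight, lift balances weight: W = mg = 255000 × 9.81 = 2.5016×10^6 N.
Dynamic pressure q = 0.5 × 0.736 × 241² = 21370 Pa.
CL = 2W/(ρv²S) = 2×2.5016×10^6/(0.736×241²×131) = 0.8934.
CD = 0.0222 + 0.0447 × 0.8934² = 0.05788.
D = q·S·CD = 21370 × 131 × 0.05788 = 1.621×10^5 N

D = 1.62×10^5 N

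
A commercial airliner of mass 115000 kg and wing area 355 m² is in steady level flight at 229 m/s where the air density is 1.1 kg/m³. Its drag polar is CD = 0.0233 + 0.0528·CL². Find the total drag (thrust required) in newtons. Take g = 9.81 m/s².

Weight W = mg = 115000 × 9.81 = 1.1282×10^6 N; in level flight L = W.
Dynamic pressure q = 0.5 × 1.1 × 229² = 28840 Pa.
Required CL = L/(qS) = 1.1282×10^6/(28840·355) = 0.1102.
CD = 0.0233 + 0.0528 × 0.1102² = 0.02394.
D = q·S·CD = 28840 × 355 × 0.02394 = 2.451×10^5 N

D = 2.45×10^5 N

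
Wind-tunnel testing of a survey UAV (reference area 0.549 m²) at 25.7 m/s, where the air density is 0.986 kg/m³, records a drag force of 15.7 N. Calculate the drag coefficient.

From D = ½ρv²S·CD, rearranging gives CD = 2D/(ρv²S).
CD = 2 × 15.7 / (0.986 × 25.7² × 0.549) = 0.0878

CD = 0.0878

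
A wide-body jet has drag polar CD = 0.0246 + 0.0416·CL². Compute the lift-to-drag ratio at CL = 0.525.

CD = 0.0246 + 0.0416 × 0.525² = 0.03607
L/D = CL/CD = 0.525 / 0.03607 = 14.6

L/D = 14.6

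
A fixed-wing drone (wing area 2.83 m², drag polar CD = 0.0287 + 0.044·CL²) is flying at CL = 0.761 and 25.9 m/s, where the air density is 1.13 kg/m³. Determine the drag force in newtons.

D = 58.1 N

CD = 0.0287 + 0.044 × 0.761² = 0.05418
D = ½ρv²S·CD = ½ × 1.13 × 25.9² × 2.83 × 0.05418 = 58.1 N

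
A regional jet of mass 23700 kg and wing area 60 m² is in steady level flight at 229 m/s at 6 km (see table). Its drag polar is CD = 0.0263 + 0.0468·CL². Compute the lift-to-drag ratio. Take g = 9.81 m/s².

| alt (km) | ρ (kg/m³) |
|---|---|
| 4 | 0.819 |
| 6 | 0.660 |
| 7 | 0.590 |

At 6 km, from the table: ρ = 0.660 kg/m³.
Weight W = mg = 23700 × 9.81 = 2.325×10^5 N; in level flight L = W.
q = ½ρv² = ½ × 0.66 × 229² = 17310 Pa.
CL = W/(q·S) = 2.325×10^5 / (17310 × 60) = 0.2239.
CD = 0.0263 + 0.0468 × 0.2239² = 0.02865.
L/D = CL/CD = 0.2239 / 0.02865 = 7.82

L/D = 7.82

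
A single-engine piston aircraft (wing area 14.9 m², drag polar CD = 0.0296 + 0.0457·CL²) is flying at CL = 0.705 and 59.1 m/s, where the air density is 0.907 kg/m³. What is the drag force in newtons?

CD = 0.0296 + 0.0457 × 0.705² = 0.05231
D = ½ρv²S·CD = ½ × 0.907 × 59.1² × 14.9 × 0.05231 = 1230 N

D = 1230 N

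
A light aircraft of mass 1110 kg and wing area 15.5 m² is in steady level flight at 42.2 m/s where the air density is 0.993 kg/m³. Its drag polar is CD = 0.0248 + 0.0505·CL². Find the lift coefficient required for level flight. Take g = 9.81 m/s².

CL = 0.795

In steady level flight, lift balances weight: W = mg = 1110 × 9.81 = 10889 N.
q = ½ρv² = ½ × 0.993 × 42.2² = 884.2 Pa.
Required CL = L/(qS) = 10889/(884.2·15.5) = 0.7945.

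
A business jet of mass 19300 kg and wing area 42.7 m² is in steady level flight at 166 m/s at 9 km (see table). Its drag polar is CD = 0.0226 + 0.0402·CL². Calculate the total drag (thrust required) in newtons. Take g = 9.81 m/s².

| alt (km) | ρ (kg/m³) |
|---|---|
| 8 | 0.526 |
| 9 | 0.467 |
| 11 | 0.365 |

D = 11500 N

At 9 km, from the table: ρ = 0.467 kg/m³.
Weight W = mg = 19300 × 9.81 = 1.8933×10^5 N; in level flight L = W.
q = ½ρv² = ½ × 0.467 × 166² = 6434 Pa.
Required CL = L/(qS) = 1.8933×10^5/(6434·42.7) = 0.6891.
CD = 0.0226 + 0.0402 × 0.6891² = 0.04169.
D = q·S·CD = 6434 × 42.7 × 0.04169 = 11450 N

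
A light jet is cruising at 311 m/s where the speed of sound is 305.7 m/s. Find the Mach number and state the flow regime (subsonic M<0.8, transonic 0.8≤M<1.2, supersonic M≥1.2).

M = 1.02 (transonic)

M = v/a = 311 / 305.7 = 1.02
M = 1.02 → transonic.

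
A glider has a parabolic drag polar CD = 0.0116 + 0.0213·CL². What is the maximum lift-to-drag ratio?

(L/D)max = 31.8

For CD = CD0 + K·CL², (L/D)max occurs at CL* = √(CD0/K) and equals 1/(2√(K·CD0)).
(L/D)max = 1/(2√(0.0213 × 0.0116)) = 1/(2 × 0.01572) = 31.8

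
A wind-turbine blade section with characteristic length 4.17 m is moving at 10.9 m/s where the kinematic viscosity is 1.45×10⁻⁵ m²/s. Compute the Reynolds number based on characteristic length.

Re = 3.13×10^6

Re = v·c/ν = 10.9 × 4.17 / (1.45×10⁻⁵) = 3.13×10^6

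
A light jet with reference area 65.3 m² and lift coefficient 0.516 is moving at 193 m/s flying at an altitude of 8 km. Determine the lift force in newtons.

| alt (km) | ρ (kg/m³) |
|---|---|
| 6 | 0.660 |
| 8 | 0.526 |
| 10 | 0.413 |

L = 3.3×10^5 N

At 8 km, from the table: ρ = 0.526 kg/m³.
L = ½ρv²S·CL = ½ × 0.526 × 193² × 65.3 × 0.516 = 3.3×10^5 N ≈ 330 kN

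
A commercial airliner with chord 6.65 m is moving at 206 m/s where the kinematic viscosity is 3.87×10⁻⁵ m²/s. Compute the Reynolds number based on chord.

Re = 3.54×10^7

Re = v·c/ν = 206 × 6.65 / (3.87×10⁻⁵) = 3.54×10^7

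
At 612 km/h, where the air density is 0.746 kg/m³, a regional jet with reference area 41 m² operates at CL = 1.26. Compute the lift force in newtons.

L = 5.57×10^5 N

Convert speed: v = 612 km/h ÷ 3.6 = 170 m/s.
L = ½ρv²S·CL = ½ × 0.746 × 170² × 41 × 1.26 = 5.57×10^5 N ≈ 557 kN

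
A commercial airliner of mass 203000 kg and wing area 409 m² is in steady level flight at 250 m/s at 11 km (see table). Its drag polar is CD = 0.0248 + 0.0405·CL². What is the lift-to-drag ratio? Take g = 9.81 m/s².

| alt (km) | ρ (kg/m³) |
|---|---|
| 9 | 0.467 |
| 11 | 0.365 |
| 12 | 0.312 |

At 11 km, from the table: ρ = 0.365 kg/m³.
Weight W = mg = 203000 × 9.81 = 1.9914×10^6 N; in level flight L = W.
q = ½ρv² = ½ × 0.365 × 250² = 11410 Pa.
CL = 2W/(ρv²S) = 2×1.9914×10^6/(0.365×250²×409) = 0.4269.
CD = 0.0248 + 0.0405 × 0.4269² = 0.03218.
L/D = CL/CD = 0.4269 / 0.03218 = 13.3

L/D = 13.3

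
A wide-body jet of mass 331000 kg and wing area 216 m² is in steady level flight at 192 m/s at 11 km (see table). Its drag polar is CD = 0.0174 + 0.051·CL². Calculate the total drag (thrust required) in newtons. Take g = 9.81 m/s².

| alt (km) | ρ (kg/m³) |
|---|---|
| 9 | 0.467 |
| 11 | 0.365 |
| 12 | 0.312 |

D = 3.95×10^5 N

At 11 km, from the table: ρ = 0.365 kg/m³.
Level flight ⇒ L = W = m·g = 331000 × 9.81 = 3.2471×10^6 N.
q = ½ρv² = ½ × 0.365 × 192² = 6728 Pa.
CL = W/(q·S) = 3.2471×10^6 / (6728 × 216) = 2.234.
CD = 0.0174 + 0.051 × 2.234² = 0.272.
D = q·S·CD = 6728 × 216 × 0.272 = 3.953×10^5 N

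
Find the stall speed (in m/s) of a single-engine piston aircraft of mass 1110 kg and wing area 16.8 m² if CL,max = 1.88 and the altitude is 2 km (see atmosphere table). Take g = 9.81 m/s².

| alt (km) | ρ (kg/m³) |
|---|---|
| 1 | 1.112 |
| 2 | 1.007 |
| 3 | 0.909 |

V_stall = 26.2 m/s

At 2 km, from the table: ρ = 1.007 kg/m³.
Weight W = mg = 1110 × 9.81 = 10890 N.
V_stall = √(2W/(ρ·S·CL,max)) = √(2 × 10890 / (1.007 × 16.8 × 1.88))
V_stall = √684.7 = 26.2 m/s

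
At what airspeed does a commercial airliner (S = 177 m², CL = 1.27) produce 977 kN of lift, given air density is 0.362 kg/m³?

L = ½ρv²S·CL ⇒ v = √(2L/(ρ·S·CL))
v = √(2 × 9.77×10^5 / (0.362 × 177 × 1.27)) = √24010 = 155 m/s

v = 155 m/s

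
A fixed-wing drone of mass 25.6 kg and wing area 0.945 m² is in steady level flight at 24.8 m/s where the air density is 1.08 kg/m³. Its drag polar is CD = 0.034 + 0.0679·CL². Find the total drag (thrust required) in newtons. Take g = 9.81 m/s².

Level flight ⇒ L = W = m·g = 25.6 × 9.81 = 251.14 N.
q = ½ρv² = ½ × 1.08 × 24.8² = 332.1 Pa.
Required CL = L/(qS) = 251.14/(332.1·0.945) = 0.8002.
CD = 0.034 + 0.0679 × 0.8002² = 0.07747.
D = q·S·CD = 332.1 × 0.945 × 0.07747 = 24.32 N

D = 24.3 N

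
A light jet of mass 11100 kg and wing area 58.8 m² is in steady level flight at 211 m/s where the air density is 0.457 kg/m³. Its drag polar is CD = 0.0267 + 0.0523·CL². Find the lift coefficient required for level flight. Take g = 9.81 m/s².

Level flight ⇒ L = W = m·g = 11100 × 9.81 = 1.0889×10^5 N.
q = ½ρv² = ½ × 0.457 × 211² = 10170 Pa.
CL = 2W/(ρv²S) = 2×1.0889×10^5/(0.457×211²×58.8) = 0.182.

CL = 0.182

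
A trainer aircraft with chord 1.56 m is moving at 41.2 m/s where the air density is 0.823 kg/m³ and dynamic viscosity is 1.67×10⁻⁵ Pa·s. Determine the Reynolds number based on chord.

Re = 3.17×10^6

Re = ρ·v·c/μ = 0.823 × 41.2 × 1.56 / (1.67×10⁻⁵) = 3.17×10^6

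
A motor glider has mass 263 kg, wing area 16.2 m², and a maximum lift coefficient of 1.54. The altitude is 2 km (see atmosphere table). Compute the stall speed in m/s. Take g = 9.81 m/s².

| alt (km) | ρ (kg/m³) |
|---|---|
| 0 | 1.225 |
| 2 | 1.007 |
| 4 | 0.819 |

V_stall = 14.3 m/s

At 2 km, from the table: ρ = 1.007 kg/m³.
Weight W = mg = 263 × 9.81 = 2580 N.
From L = ½ρV²S·CL,max = W: V_stall = √(2W/(ρSCL,max)) = √(2·2580/(1.007·16.2·1.54))
V_stall = √205.4 = 14.3 m/s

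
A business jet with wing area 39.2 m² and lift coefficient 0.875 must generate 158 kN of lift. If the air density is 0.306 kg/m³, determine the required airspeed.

v = 174 m/s

L = ½ρv²S·CL ⇒ v = √(2L/(ρ·S·CL))
v = √(2 × 1.58×10^5 / (0.306 × 39.2 × 0.875)) = √30110 = 174 m/s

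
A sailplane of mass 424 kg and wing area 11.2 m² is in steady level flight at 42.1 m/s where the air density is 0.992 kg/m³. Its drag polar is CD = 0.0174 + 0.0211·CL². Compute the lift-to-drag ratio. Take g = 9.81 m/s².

Weight W = mg = 424 × 9.81 = 4159.4 N; in level flight L = W.
Dynamic pressure q = 0.5 × 0.992 × 42.1² = 879.1 Pa.
Required CL = L/(qS) = 4159.4/(879.1·11.2) = 0.4224.
CD = 0.0174 + 0.0211 × 0.4224² = 0.02117.
L/D = CL/CD = 0.4224 / 0.02117 = 20

L/D = 20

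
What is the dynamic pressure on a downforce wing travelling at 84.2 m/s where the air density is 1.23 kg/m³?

q = 4360 Pa

q = ½ρv² = ½ × 1.23 × 84.2² = 4360 Pa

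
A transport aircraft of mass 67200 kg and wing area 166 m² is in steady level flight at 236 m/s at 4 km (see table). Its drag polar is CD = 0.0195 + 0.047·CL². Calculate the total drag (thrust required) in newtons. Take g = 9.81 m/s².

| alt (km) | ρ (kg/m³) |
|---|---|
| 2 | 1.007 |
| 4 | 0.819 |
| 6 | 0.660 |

At 4 km, from the table: ρ = 0.819 kg/m³.
Weight W = mg = 67200 × 9.81 = 6.5923×10^5 N; in level flight L = W.
Dynamic pressure q = 0.5 × 0.819 × 236² = 22810 Pa.
Required CL = L/(qS) = 6.5923×10^5/(22810·166) = 0.1741.
CD = 0.0195 + 0.047 × 0.1741² = 0.02092.
D = q·S·CD = 22810 × 166 × 0.02092 = 79220 N

D = 79200 N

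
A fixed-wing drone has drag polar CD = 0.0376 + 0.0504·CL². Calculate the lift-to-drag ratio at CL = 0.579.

CD = 0.0376 + 0.0504 × 0.579² = 0.0545
L/D = CL/CD = 0.579 / 0.0545 = 10.6

L/D = 10.6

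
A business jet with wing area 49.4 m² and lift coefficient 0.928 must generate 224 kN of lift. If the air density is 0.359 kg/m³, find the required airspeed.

L = ½ρv²S·CL ⇒ v = √(2L/(ρ·S·CL))
v = √(2 × 2.24×10^5 / (0.359 × 49.4 × 0.928)) = √27220 = 165 m/s

v = 165 m/s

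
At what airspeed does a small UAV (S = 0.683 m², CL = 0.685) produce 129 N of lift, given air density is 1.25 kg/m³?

L = ½ρv²S·CL ⇒ v = √(2L/(ρ·S·CL))
v = √(2 × 129 / (1.25 × 0.683 × 0.685)) = √441.2 = 21 m/s

v = 21 m/s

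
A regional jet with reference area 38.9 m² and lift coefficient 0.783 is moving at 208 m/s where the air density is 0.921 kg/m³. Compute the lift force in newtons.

L = 6.07×10^5 N

Dynamic pressure q = ½ρv² = ½ × 0.921 × 208² = 19920 Pa.
L = q·S·CL = 19920 × 38.9 × 0.783 = 6.07×10^5 N ≈ 607 kN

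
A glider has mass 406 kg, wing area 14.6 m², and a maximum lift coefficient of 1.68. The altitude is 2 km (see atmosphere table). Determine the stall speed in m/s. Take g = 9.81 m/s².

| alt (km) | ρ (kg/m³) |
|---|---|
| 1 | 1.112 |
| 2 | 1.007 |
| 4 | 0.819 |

V_stall = 18 m/s

At 2 km, from the table: ρ = 1.007 kg/m³.
At stall, lift equals weight: L = W = m·g = 406 × 9.81 = 3983 N.
From L = ½ρV²S·CL,max = W: V_stall = √(2W/(ρSCL,max)) = √(2·3983/(1.007·14.6·1.68))
V_stall = √322.5 = 18 m/s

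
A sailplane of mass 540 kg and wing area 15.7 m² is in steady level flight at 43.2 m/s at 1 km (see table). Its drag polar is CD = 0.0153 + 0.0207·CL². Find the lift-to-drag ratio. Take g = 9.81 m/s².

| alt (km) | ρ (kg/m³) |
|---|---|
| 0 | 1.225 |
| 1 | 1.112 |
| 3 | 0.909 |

At 1 km, from the table: ρ = 1.112 kg/m³.
Level flight ⇒ L = W = m·g = 540 × 9.81 = 5297.4 N.
q = ½ρv² = ½ × 1.112 × 43.2² = 1038 Pa.
CL = W/(q·S) = 5297.4 / (1038 × 15.7) = 0.3252.
CD = 0.0153 + 0.0207 × 0.3252² = 0.01749.
L/D = CL/CD = 0.3252 / 0.01749 = 18.6

L/D = 18.6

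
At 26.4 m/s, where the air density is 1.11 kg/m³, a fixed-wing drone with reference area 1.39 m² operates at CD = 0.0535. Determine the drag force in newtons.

Dynamic pressure q = ½ρv² = ½ × 1.11 × 26.4² = 386.8 Pa.
D = q·S·CD = 386.8 × 1.39 × 0.0535 = 28.8 N

D = 28.8 N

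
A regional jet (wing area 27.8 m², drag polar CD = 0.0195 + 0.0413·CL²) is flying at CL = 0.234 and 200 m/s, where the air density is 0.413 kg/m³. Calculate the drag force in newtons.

CD = 0.0195 + 0.0413 × 0.234² = 0.02176
D = ½ρv²S·CD = ½ × 0.413 × 200² × 27.8 × 0.02176 = 5000 N

D = 5000 N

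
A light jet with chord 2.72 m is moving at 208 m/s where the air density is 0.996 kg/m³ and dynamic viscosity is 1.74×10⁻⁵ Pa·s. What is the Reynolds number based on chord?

Re = ρ·v·c/μ = 0.996 × 208 × 2.72 / (1.74×10⁻⁵) = 3.24×10^7

Re = 3.24×10^7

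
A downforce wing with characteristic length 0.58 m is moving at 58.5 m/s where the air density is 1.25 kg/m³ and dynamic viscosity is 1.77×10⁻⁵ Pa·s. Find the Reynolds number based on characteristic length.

Re = ρ·v·c/μ = 1.25 × 58.5 × 0.58 / (1.77×10⁻⁵) = 2.4×10^6

Re = 2.4×10^6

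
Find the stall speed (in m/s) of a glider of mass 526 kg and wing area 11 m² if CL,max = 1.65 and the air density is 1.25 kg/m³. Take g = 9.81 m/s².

V_stall = 21.3 m/s

At stall, lift equals weight: L = W = m·g = 526 × 9.81 = 5160 N.
From L = ½ρV²S·CL,max = W: V_stall = √(2W/(ρSCL,max)) = √(2·5160/(1.25·11·1.65))
V_stall = √454.9 = 21.3 m/s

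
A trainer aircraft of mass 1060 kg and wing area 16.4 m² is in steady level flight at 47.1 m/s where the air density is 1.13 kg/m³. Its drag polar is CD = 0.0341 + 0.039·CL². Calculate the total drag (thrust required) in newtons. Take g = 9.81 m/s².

D = 906 N

In steady level flight, lift balances weight: W = mg = 1060 × 9.81 = 10399 N.
Dynamic pressure q = 0.5 × 1.13 × 47.1² = 1253 Pa.
CL = W/(q·S) = 10399 / (1253 × 16.4) = 0.5059.
CD = 0.0341 + 0.039 × 0.5059² = 0.04408.
D = q·S·CD = 1253 × 16.4 × 0.04408 = 906.1 N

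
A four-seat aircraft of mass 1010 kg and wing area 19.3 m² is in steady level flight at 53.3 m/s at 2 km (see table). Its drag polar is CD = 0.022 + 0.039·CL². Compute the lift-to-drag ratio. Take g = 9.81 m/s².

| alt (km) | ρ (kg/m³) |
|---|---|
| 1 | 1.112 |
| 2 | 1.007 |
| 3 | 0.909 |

At 2 km, from the table: ρ = 1.007 kg/m³.
Weight W = mg = 1010 × 9.81 = 9908.1 N; in level flight L = W.
Dynamic pressure q = 0.5 × 1.007 × 53.3² = 1430 Pa.
CL = W/(q·S) = 9908.1 / (1430 × 19.3) = 0.3589.
CD = 0.022 + 0.039 × 0.3589² = 0.02702.
L/D = CL/CD = 0.3589 / 0.02702 = 13.3

L/D = 13.3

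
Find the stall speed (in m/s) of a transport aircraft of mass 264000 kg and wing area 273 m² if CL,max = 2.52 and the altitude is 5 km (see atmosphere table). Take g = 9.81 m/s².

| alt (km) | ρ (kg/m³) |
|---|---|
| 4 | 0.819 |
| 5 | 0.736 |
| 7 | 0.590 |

V_stall = 101 m/s

At 5 km, from the table: ρ = 0.736 kg/m³.
Weight W = mg = 264000 × 9.81 = 2.59×10^6 N.
From L = ½ρV²S·CL,max = W: V_stall = √(2W/(ρSCL,max)) = √(2·2.59×10^6/(0.736·273·2.52))
V_stall = √10230 = 101 m/s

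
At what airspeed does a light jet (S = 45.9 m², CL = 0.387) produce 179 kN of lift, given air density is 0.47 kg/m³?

v = 207 m/s

L = ½ρv²S·CL ⇒ v = √(2L/(ρ·S·CL))
v = √(2 × 1.79×10^5 / (0.47 × 45.9 × 0.387)) = √42880 = 207 m/s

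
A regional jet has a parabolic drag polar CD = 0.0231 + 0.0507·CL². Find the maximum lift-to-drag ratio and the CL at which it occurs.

For CD = CD0 + K·CL², (L/D)max occurs at CL* = √(CD0/K) and equals 1/(2√(K·CD0)).
(L/D)max = 1/(2√(0.0507 × 0.0231)) = 1/(2 × 0.03422) = 14.6
CL* = √(0.0231/0.0507) = 0.675

(L/D)max = 14.6, at CL = 0.675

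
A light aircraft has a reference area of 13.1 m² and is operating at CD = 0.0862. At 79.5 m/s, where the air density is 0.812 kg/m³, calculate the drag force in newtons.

D = 2900 N

D = ½ρv²S·CD = ½ × 0.812 × 79.5² × 13.1 × 0.0862 = 2900 N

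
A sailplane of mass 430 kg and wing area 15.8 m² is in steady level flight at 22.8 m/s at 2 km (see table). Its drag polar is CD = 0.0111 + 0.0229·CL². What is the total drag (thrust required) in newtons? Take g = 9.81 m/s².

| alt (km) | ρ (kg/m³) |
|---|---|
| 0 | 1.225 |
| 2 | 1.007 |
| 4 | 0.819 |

At 2 km, from the table: ρ = 1.007 kg/m³.
Weight W = mg = 430 × 9.81 = 4218.3 N; in level flight L = W.
q = ½ρv² = ½ × 1.007 × 22.8² = 261.7 Pa.
CL = 2W/(ρv²S) = 2×4218.3/(1.007×22.8²×15.8) = 1.02.
CD = 0.0111 + 0.0229 × 1.02² = 0.03493.
D = q·S·CD = 261.7 × 15.8 × 0.03493 = 144.4 N

D = 144 N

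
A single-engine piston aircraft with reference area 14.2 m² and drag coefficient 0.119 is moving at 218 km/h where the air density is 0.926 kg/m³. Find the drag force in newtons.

Convert speed: v = 218 km/h ÷ 3.6 = 60.56 m/s.
D = ½ρv²S·CD = ½ × 0.926 × 60.56² × 14.2 × 0.119 = 2870 N

D = 2870 N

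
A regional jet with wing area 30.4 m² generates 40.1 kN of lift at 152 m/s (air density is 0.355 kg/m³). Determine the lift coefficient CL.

CL = 0.322

From L = ½ρv²S·CL, rearranging gives CL = 2L/(ρv²S).
CL = 2 × 40100 / (0.355 × 152² × 30.4) = 0.322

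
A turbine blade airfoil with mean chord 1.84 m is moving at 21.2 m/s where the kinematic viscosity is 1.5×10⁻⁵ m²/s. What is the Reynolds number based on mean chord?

Re = 2.6×10^6

Re = v·c/ν = 21.2 × 1.84 / (1.5×10⁻⁵) = 2.6×10^6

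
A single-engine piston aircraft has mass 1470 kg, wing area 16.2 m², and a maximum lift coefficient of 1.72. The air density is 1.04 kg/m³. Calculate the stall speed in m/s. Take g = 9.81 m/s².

V_stall = 31.5 m/s

Weight W = mg = 1470 × 9.81 = 14420 N.
V_stall = √(2W/(ρ·S·CL,max)) = √(2 × 14420 / (1.04 × 16.2 × 1.72))
V_stall = √995.3 = 31.5 m/s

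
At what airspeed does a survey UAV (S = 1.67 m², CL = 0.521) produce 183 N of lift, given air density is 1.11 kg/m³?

v = 19.5 m/s

L = ½ρv²S·CL ⇒ v = √(2L/(ρ·S·CL))
v = √(2 × 183 / (1.11 × 1.67 × 0.521)) = √379 = 19.5 m/s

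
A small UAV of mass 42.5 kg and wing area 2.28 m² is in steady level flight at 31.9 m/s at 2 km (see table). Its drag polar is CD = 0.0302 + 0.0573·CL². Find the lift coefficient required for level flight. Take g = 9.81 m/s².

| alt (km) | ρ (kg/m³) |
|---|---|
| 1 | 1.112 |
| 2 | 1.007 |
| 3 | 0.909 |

At 2 km, from the table: ρ = 1.007 kg/m³.
Weight W = mg = 42.5 × 9.81 = 416.93 N; in level flight L = W.
q = ½ρv² = ½ × 1.007 × 31.9² = 512.4 Pa.
Required CL = L/(qS) = 416.93/(512.4·2.28) = 0.3569.

CL = 0.357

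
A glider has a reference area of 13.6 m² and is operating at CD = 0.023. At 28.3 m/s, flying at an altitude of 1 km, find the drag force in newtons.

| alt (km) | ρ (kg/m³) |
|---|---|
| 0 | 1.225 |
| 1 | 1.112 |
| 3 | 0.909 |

At 1 km, from the table: ρ = 1.112 kg/m³.
Dynamic pressure q = ½ρv² = ½ × 1.112 × 28.3² = 445.3 Pa.
D = q·S·CD = 445.3 × 13.6 × 0.023 = 139 N

D = 139 N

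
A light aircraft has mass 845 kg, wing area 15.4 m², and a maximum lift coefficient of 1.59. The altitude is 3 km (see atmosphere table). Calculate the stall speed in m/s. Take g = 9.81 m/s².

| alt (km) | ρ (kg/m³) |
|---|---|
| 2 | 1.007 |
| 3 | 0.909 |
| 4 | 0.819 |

V_stall = 27.3 m/s

At 3 km, from the table: ρ = 0.909 kg/m³.
At stall, lift equals weight: L = W = m·g = 845 × 9.81 = 8289 N.
V_stall = √(2W/(ρ·S·CL,max)) = √(2 × 8289 / (0.909 × 15.4 × 1.59))
V_stall = √744.9 = 27.3 m/s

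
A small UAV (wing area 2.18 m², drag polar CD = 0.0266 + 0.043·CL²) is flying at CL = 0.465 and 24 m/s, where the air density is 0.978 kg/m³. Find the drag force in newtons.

CD = 0.0266 + 0.043 × 0.465² = 0.0359
D = ½ρv²S·CD = ½ × 0.978 × 24² × 2.18 × 0.0359 = 22 N

D = 22 N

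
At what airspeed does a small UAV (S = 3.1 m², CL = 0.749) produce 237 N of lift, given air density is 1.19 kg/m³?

v = 13.1 m/s

L = ½ρv²S·CL ⇒ v = √(2L/(ρ·S·CL))
v = √(2 × 237 / (1.19 × 3.1 × 0.749)) = √171.5 = 13.1 m/s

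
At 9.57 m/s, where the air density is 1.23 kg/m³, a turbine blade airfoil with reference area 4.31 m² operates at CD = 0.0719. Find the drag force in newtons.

D = 17.5 N

Dynamic pressure q = ½ρv² = ½ × 1.23 × 9.57² = 56.32 Pa.
D = q·S·CD = 56.32 × 4.31 × 0.0719 = 17.5 N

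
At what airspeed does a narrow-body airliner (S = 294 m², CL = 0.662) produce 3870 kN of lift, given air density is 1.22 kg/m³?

L = ½ρv²S·CL ⇒ v = √(2L/(ρ·S·CL))
v = √(2 × 3.87×10^6 / (1.22 × 294 × 0.662)) = √32600 = 181 m/s

v = 181 m/s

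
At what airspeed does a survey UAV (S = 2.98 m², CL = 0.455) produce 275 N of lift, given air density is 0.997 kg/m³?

v = 20.2 m/s

L = ½ρv²S·CL ⇒ v = √(2L/(ρ·S·CL))
v = √(2 × 275 / (0.997 × 2.98 × 0.455)) = √406.9 = 20.2 m/s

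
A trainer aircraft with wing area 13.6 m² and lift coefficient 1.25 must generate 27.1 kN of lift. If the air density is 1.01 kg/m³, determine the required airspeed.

v = 56.2 m/s

L = ½ρv²S·CL ⇒ v = √(2L/(ρ·S·CL))
v = √(2 × 27100 / (1.01 × 13.6 × 1.25)) = √3157 = 56.2 m/s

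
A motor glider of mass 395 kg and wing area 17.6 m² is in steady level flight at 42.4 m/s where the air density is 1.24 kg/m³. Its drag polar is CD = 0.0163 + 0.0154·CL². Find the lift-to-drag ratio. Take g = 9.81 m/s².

Weight W = mg = 395 × 9.81 = 3875 N; in level flight L = W.
Dynamic pressure q = 0.5 × 1.24 × 42.4² = 1115 Pa.
CL = W/(q·S) = 3875 / (1115 × 17.6) = 0.1975.
CD = 0.0163 + 0.0154 × 0.1975² = 0.0169.
L/D = CL/CD = 0.1975 / 0.0169 = 11.7

L/D = 11.7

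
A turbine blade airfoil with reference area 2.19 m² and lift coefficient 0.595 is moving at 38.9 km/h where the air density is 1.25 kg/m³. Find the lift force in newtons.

Convert speed: v = 38.9 km/h ÷ 3.6 = 10.81 m/s.
Dynamic pressure q = ½ρv² = ½ × 1.25 × 10.81² = 72.98 Pa.
L = q·S·CL = 72.98 × 2.19 × 0.595 = 95.1 N

L = 95.1 N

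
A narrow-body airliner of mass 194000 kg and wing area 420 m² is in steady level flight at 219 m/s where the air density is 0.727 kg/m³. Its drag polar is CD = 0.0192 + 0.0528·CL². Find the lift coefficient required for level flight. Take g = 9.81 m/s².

CL = 0.26

In steady level flight, lift balances weight: W = mg = 194000 × 9.81 = 1.9031×10^6 N.
Dynamic pressure q = 0.5 × 0.727 × 219² = 17430 Pa.
CL = W/(q·S) = 1.9031×10^6 / (17430 × 420) = 0.2599.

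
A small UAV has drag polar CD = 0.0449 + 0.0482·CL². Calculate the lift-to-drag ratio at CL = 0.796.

L/D = 10.6

CD = 0.0449 + 0.0482 × 0.796² = 0.07544
L/D = CL/CD = 0.796 / 0.07544 = 10.6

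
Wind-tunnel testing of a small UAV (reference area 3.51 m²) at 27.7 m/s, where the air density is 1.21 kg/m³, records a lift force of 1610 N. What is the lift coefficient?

CL = 0.988

From L = ½ρv²S·CL, rearranging gives CL = 2L/(ρv²S).
CL = 2 × 1610 / (1.21 × 27.7² × 3.51) = 0.988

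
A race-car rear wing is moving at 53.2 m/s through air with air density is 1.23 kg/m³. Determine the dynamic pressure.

q = 1740 Pa

q = ½ρv² = ½ × 1.23 × 53.2² = 1740 Pa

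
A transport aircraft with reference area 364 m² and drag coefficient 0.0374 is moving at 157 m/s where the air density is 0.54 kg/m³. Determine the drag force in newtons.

Dynamic pressure q = ½ρv² = ½ × 0.54 × 157² = 6655 Pa.
D = q·S·CD = 6655 × 364 × 0.0374 = 90600 N ≈ 90.6 kN

D = 90600 N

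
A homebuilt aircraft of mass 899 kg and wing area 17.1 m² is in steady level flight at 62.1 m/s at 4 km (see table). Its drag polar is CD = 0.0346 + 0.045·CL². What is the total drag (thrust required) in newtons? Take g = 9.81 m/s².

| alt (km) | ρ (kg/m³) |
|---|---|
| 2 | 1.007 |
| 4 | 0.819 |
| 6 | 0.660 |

At 4 km, from the table: ρ = 0.819 kg/m³.
Level flight ⇒ L = W = m·g = 899 × 9.81 = 8819.2 N.
Dynamic pressure q = 0.5 × 0.819 × 62.1² = 1579 Pa.
CL = W/(q·S) = 8819.2 / (1579 × 17.1) = 0.3266.
CD = 0.0346 + 0.045 × 0.3266² = 0.0394.
D = q·S·CD = 1579 × 17.1 × 0.0394 = 1064 N

D = 1060 N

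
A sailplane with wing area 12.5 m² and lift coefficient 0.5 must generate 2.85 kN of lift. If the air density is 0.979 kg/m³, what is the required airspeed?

L = ½ρv²S·CL ⇒ v = √(2L/(ρ·S·CL))
v = √(2 × 2850 / (0.979 × 12.5 × 0.5)) = √931.6 = 30.5 m/s

v = 30.5 m/s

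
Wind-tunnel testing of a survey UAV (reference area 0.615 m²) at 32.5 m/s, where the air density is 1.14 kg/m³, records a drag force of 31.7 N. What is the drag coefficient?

CD = 0.0856

From D = ½ρv²S·CD, rearranging gives CD = 2D/(ρv²S).
CD = 2 × 31.7 / (1.14 × 32.5² × 0.615) = 0.0856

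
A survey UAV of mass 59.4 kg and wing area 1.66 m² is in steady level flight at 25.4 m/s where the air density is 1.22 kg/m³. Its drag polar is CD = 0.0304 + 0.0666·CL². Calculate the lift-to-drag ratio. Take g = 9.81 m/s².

L/D = 10.7

Level flight ⇒ L = W = m·g = 59.4 × 9.81 = 582.71 N.
Dynamic pressure q = 0.5 × 1.22 × 25.4² = 393.5 Pa.
Required CL = L/(qS) = 582.71/(393.5·1.66) = 0.892.
CD = 0.0304 + 0.0666 × 0.892² = 0.08339.
L/D = CL/CD = 0.892 / 0.08339 = 10.7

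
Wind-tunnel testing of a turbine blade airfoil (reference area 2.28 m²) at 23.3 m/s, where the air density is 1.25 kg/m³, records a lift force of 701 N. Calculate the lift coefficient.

CL = 0.906

From L = ½ρv²S·CL, rearranging gives CL = 2L/(ρv²S).
CL = 2 × 701 / (1.25 × 23.3² × 2.28) = 0.906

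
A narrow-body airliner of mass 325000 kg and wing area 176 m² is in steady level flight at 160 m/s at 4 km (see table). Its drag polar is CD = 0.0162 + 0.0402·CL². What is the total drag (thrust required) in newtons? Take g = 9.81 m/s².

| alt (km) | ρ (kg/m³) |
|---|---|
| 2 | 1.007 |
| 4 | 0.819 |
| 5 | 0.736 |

D = 2.51×10^5 N

At 4 km, from the table: ρ = 0.819 kg/m³.
Level flight ⇒ L = W = m·g = 325000 × 9.81 = 3.1882×10^6 N.
q = ½ρv² = ½ × 0.819 × 160² = 10480 Pa.
CL = 2W/(ρv²S) = 2×3.1882×10^6/(0.819×160²×176) = 1.728.
CD = 0.0162 + 0.0402 × 1.728² = 0.1362.
D = q·S·CD = 10480 × 176 × 0.1362 = 2.514×10^5 N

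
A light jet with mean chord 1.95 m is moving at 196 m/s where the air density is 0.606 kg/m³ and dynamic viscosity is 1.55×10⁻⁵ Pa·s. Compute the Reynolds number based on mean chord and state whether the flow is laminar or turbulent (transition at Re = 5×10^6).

Re = 1.49×10^7 (turbulent)

Re = ρ·v·c/μ = 0.606 × 196 × 1.95 / (1.55×10⁻⁵) = 1.49×10^7
Since 1.49×10^7 > 5×10^6, the flow is turbulent.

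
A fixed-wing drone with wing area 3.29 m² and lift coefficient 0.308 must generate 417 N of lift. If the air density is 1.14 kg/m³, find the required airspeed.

L = ½ρv²S·CL ⇒ v = √(2L/(ρ·S·CL))
v = √(2 × 417 / (1.14 × 3.29 × 0.308)) = √722 = 26.9 m/s

v = 26.9 m/s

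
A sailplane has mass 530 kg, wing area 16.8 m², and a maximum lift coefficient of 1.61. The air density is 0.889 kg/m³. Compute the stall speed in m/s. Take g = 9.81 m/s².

Stall occurs when L = W at CL,max. W = mg = 530 × 9.81 = 5199 N.
From L = ½ρV²S·CL,max = W: V_stall = √(2W/(ρSCL,max)) = √(2·5199/(0.889·16.8·1.61))
V_stall = √432.5 = 20.8 m/s

V_stall = 20.8 m/s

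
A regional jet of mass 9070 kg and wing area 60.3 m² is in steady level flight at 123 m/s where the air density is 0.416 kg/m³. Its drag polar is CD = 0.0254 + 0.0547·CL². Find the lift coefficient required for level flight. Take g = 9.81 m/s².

Weight W = mg = 9070 × 9.81 = 88977 N; in level flight L = W.
Dynamic pressure q = 0.5 × 0.416 × 123² = 3147 Pa.
CL = W/(q·S) = 88977 / (3147 × 60.3) = 0.4689.

CL = 0.469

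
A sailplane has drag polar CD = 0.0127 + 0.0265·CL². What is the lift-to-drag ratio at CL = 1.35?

L/D = 22.1

CD = 0.0127 + 0.0265 × 1.35² = 0.061
L/D = CL/CD = 1.35 / 0.061 = 22.1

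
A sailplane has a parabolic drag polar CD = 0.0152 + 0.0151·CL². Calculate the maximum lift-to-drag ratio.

(L/D)max = 33

For CD = CD0 + K·CL², (L/D)max occurs at CL* = √(CD0/K) and equals 1/(2√(K·CD0)).
(L/D)max = 1/(2√(0.0151 × 0.0152)) = 1/(2 × 0.01515) = 33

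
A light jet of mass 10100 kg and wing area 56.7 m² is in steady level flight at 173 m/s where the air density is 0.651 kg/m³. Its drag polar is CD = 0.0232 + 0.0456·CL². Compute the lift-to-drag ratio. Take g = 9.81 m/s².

Weight W = mg = 10100 × 9.81 = 99081 N; in level flight L = W.
Dynamic pressure q = 0.5 × 0.651 × 173² = 9742 Pa.
Required CL = L/(qS) = 99081/(9742·56.7) = 0.1794.
CD = 0.0232 + 0.0456 × 0.1794² = 0.02467.
L/D = CL/CD = 0.1794 / 0.02467 = 7.27

L/D = 7.27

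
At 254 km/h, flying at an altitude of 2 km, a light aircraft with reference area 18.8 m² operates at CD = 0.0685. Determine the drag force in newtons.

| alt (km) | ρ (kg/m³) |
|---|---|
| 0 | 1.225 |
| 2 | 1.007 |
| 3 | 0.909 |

At 2 km, from the table: ρ = 1.007 kg/m³.
Convert speed: v = 254 km/h ÷ 3.6 = 70.56 m/s.
D = ½ρv²S·CD = ½ × 1.007 × 70.56² × 18.8 × 0.0685 = 3230 N

D = 3230 N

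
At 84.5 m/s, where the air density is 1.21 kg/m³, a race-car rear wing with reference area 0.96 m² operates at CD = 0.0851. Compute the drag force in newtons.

Dynamic pressure q = ½ρv² = ½ × 1.21 × 84.5² = 4320 Pa.
D = q·S·CD = 4320 × 0.96 × 0.0851 = 353 N

D = 353 N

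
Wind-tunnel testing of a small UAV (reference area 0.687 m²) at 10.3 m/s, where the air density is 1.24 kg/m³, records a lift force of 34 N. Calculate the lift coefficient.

CL = 0.752

From L = ½ρv²S·CL, rearranging gives CL = 2L/(ρv²S).
CL = 2 × 34 / (1.24 × 10.3² × 0.687) = 0.752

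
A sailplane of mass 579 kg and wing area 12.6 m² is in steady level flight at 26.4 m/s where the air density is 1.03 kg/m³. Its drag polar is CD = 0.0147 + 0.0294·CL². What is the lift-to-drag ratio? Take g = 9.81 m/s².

Weight W = mg = 579 × 9.81 = 5680 N; in level flight L = W.
Dynamic pressure q = 0.5 × 1.03 × 26.4² = 358.9 Pa.
Required CL = L/(qS) = 5680/(358.9·12.6) = 1.256.
CD = 0.0147 + 0.0294 × 1.256² = 0.06107.
L/D = CL/CD = 1.256 / 0.06107 = 20.6

L/D = 20.6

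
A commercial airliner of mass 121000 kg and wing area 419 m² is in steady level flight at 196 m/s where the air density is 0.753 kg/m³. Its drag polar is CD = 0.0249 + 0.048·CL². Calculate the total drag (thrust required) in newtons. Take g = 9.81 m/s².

Weight W = mg = 121000 × 9.81 = 1.187×10^6 N; in level flight L = W.
Dynamic pressure q = 0.5 × 0.753 × 196² = 14460 Pa.
Required CL = L/(qS) = 1.187×10^6/(14460·419) = 0.1959.
CD = 0.0249 + 0.048 × 0.1959² = 0.02674.
D = q·S·CD = 14460 × 419 × 0.02674 = 1.621×10^5 N

D = 1.62×10^5 N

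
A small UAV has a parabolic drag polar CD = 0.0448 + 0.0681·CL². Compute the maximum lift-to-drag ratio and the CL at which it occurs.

(L/D)max = 9.05, at CL = 0.811

For CD = CD0 + K·CL², (L/D)max occurs at CL* = √(CD0/K) and equals 1/(2√(K·CD0)).
(L/D)max = 1/(2√(0.0681 × 0.0448)) = 1/(2 × 0.05523) = 9.05
CL* = √(0.0448/0.0681) = 0.811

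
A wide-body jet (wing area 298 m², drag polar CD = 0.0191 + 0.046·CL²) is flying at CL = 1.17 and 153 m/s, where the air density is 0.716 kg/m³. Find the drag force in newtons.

CD = 0.0191 + 0.046 × 1.17² = 0.08207
D = ½ρv²S·CD = ½ × 0.716 × 153² × 298 × 0.08207 = 2.05×10^5 N

D = 2.05×10^5 N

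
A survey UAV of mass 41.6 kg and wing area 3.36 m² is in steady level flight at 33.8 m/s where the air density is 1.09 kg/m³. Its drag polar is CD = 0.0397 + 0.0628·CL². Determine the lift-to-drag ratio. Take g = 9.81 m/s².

In steady level flight, lift balances weight: W = mg = 41.6 × 9.81 = 408.1 N.
q = ½ρv² = ½ × 1.09 × 33.8² = 622.6 Pa.
Required CL = L/(qS) = 408.1/(622.6·3.36) = 0.1951.
CD = 0.0397 + 0.0628 × 0.1951² = 0.04209.
L/D = CL/CD = 0.1951 / 0.04209 = 4.63

L/D = 4.63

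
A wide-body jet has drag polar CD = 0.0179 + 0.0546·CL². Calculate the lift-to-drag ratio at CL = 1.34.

L/D = 11.6

CD = 0.0179 + 0.0546 × 1.34² = 0.1159
L/D = CL/CD = 1.34 / 0.1159 = 11.6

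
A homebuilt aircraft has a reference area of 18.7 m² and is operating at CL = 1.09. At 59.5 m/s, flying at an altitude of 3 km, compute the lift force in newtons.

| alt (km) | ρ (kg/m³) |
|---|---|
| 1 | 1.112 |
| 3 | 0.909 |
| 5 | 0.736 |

At 3 km, from the table: ρ = 0.909 kg/m³.
L = ½ρv²S·CL = ½ × 0.909 × 59.5² × 18.7 × 1.09 = 32800 N ≈ 32.8 kN

L = 32800 N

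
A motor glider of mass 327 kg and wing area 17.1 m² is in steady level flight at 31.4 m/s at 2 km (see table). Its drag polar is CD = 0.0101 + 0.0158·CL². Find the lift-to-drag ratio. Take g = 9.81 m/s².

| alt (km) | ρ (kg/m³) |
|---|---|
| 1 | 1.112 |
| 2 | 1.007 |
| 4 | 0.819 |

At 2 km, from the table: ρ = 1.007 kg/m³.
Weight W = mg = 327 × 9.81 = 3207.9 N; in level flight L = W.
q = ½ρv² = ½ × 1.007 × 31.4² = 496.4 Pa.
CL = W/(q·S) = 3207.9 / (496.4 × 17.1) = 0.3779.
CD = 0.0101 + 0.0158 × 0.3779² = 0.01236.
L/D = CL/CD = 0.3779 / 0.01236 = 30.6

L/D = 30.6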